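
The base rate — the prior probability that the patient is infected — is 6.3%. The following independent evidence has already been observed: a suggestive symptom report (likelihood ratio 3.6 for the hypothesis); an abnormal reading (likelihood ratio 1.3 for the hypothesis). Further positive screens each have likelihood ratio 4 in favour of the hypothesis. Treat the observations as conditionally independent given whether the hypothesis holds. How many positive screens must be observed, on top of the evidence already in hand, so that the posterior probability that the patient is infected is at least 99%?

5

Prior odds = 0.063/0.937 = 63/937.
Combined Bayes factor of the evidence already in hand = 3.6 × 1.3 = 4.68.
Odds after that evidence = (63/937) × 4.68 = 7371/23425.
Target odds = 0.99/0.01 = 99.
Need 4ⁿ ≥ 99 ÷ (7371/23425) = 257675/819.
4⁴ = 256 falls short of 257675/819 but 4⁵ = 1024 reaches it, so n = 5.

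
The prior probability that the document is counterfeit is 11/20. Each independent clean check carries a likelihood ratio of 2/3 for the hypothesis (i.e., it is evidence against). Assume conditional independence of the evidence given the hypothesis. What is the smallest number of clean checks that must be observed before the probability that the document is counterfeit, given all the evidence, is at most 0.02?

11

Prior odds: 0.55 ÷ 0.45 = 11/9.
Likelihood ratio per clean check = 2/3.
Target posterior odds = 0.02/0.98 = 1/49.
Require (2/3)ⁿ ≤ 1/49 ÷ (11/9) = 9/539.
(2/3)¹⁰ = 1024/59049 is still above 9/539 but (2/3)¹¹ = 2048/177147 is at or below it, so n = 11.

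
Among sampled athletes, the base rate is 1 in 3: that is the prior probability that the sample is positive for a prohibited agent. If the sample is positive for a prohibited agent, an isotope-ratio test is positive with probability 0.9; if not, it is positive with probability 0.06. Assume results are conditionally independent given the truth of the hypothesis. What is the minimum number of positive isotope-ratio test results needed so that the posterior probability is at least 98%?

Prior odds = (1/3)/(2/3) = 0.5.
Likelihood ratio of a positive = 0.9/0.06 = 15.
Target odds: 0.98 ÷ 0.02 = 49.
Require 15ⁿ ≥ 49 ÷ 0.5 = 98.
15¹ = 15 falls short of 98 but 15² = 225 reaches it, so n = 2.

2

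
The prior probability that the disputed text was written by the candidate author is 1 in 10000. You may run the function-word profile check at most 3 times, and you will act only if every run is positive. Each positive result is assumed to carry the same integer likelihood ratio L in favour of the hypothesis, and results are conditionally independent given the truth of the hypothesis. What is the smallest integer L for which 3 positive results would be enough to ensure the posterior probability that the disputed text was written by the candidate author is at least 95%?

Prior odds = 0.0001/0.9999 = 1/9999.
Target odds = 0.95/0.05 = 19.
Need L³ ≥ 19 ÷ (1/9999) = 189981.
57³ = 185193 < 189981 ≤ 195112 = 58³, so L = 58.

58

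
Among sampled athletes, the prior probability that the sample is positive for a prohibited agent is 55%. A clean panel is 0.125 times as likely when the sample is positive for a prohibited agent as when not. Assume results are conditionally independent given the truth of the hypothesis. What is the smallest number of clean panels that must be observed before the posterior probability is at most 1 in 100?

3

Prior odds: 0.55 ÷ 0.45 = 11/9.
Likelihood ratio per clean panel = 0.125.
Target odds: 0.01 ÷ 0.99 = 1/99.
Need (11/9) × 0.125ⁿ ≤ 1/99, i.e. 0.125ⁿ ≤ 1/121.
0.125² = 0.015625 is still above 1/121 but 0.125³ = 0.001953125 is at or below it, so n = 3.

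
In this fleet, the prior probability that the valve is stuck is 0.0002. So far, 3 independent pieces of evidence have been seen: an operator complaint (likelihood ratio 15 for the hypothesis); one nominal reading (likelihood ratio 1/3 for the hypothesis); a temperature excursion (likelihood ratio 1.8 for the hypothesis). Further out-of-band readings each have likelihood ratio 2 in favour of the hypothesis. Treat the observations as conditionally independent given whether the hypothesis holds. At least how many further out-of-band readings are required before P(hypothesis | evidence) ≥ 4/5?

12

Prior odds = 0.0002/0.9998 = 1/4999.
Combined Bayes factor of the evidence already in hand = 15 × (1/3) × 1.8 = 9.
Odds after that evidence = (1/4999) × 9 = 9/4999.
Target odds = 0.8/0.2 = 4.
Need 2ⁿ ≥ 4 ÷ (9/4999) = 19996/9.
2¹¹ = 2048 falls short of 19996/9 but 2¹² = 4096 reaches it, so n = 12.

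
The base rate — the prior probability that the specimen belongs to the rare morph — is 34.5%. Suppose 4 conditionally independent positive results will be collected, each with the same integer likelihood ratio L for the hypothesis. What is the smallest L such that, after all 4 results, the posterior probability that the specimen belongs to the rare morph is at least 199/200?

5

Prior odds = 0.345/0.655 = 69/131.
Target odds = 0.995/0.005 = 199.
Need L⁴ ≥ 199 ÷ (69/131) = 26069/69.
4⁴ = 256 < 26069/69 ≤ 625 = 5⁴, so L = 5.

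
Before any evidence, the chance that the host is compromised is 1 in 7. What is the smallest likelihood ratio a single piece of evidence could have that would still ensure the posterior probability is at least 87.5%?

42

Prior odds = (1/7)/(6/7) = 1/6.
Target odds = 0.875/0.125 = 7.
Required Bayes factor = 7 ÷ (1/6) = 42.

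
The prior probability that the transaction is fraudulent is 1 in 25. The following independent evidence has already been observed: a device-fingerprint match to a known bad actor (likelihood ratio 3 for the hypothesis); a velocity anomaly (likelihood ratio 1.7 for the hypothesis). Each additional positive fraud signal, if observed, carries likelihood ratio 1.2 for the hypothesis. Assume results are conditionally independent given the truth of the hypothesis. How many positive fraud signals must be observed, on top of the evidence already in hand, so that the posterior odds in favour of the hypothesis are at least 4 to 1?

17

Prior odds = 0.04/0.96 = 1/24.
Combined Bayes factor of the evidence already in hand = 3 × 1.7 = 5.1.
Odds after that evidence = (1/24) × 5.1 = 0.2125.
Target odds = 4.
Need 1.2ⁿ ≥ 4 ÷ 0.2125 = 320/17.
1.2¹⁶ ≈18.4884 falls short of 320/17 but 1.2¹⁷ ≈22.1861 reaches it, so n = 17.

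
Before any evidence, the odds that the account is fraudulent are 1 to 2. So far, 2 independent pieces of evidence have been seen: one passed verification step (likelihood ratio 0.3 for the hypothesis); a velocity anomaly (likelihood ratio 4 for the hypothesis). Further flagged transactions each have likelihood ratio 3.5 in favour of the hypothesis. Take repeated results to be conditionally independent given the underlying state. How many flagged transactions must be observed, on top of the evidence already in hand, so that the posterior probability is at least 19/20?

3

Prior odds = 0.5.
Combined Bayes factor of the evidence already in hand = 0.3 × 4 = 1.2.
Odds after that evidence = 0.5 × 1.2 = 0.6.
Target odds = 0.95/0.05 = 19.
Need 3.5ⁿ ≥ 19 ÷ 0.6 = 95/3.
3.5² = 12.25 falls short of 95/3 but 3.5³ = 42.875 reaches it, so n = 3.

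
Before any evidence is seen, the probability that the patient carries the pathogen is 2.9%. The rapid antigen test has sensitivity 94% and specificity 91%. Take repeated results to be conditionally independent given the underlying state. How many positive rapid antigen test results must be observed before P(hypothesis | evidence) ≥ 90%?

Prior odds: 0.029 ÷ 0.971 = 29/971.
False-positive rate = 1 − 0.91 = 0.09; likelihood ratio of a positive = 0.94/0.09 = 94/9.
Target odds: 0.9 ÷ 0.1 = 9.
Require (94/9)ⁿ ≥ 9 ÷ (29/971) = 8739/29.
(94/9)² = 8836/81 falls short of 8739/29 but (94/9)³ = 830584/729 reaches it, so n = 3.

3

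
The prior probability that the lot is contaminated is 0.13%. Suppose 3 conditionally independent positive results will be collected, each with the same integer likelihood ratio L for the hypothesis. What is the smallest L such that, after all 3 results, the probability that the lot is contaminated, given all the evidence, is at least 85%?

17

Prior odds = 0.0013/0.9987 = 13/9987.
Target odds = 0.85/0.15 = 17/3.
Need L³ ≥ 17/3 ÷ (13/9987) = 56593/13.
16³ = 4096 < 56593/13 ≤ 4913 = 17³, so L = 17.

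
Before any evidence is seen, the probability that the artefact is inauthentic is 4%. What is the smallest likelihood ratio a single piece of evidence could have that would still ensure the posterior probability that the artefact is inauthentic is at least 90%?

Prior odds = 0.04/0.96 = 1/24.
Target odds = 0.9/0.1 = 9.
Required Bayes factor = 9 ÷ (1/24) = 216.

216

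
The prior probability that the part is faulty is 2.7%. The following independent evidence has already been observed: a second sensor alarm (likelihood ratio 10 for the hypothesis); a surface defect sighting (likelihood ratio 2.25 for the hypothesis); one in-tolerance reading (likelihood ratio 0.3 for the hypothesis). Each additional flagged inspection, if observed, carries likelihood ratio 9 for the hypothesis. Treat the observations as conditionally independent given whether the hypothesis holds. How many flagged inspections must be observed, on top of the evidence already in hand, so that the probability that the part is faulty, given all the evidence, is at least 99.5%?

4

Prior odds = 0.027/0.973 = 27/973.
Combined Bayes factor of the evidence already in hand = 10 × 2.25 × 0.3 = 6.75.
Odds after that evidence = (27/973) × 6.75 = 729/3892.
Target odds = 0.995/0.005 = 199.
Need 9ⁿ ≥ 199 ÷ (729/3892) = 774508/729.
9³ = 729 falls short of 774508/729 but 9⁴ = 6561 reaches it, so n = 4.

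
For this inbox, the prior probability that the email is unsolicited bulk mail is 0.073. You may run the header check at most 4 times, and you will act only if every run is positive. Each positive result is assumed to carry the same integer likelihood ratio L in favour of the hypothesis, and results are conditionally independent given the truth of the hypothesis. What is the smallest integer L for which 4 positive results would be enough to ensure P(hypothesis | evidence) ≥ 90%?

4

Prior odds = 0.073/0.927 = 73/927.
Target odds = 0.9/0.1 = 9.
Need L⁴ ≥ 9 ÷ (73/927) = 8343/73.
3⁴ = 81 < 8343/73 ≤ 256 = 4⁴, so L = 4.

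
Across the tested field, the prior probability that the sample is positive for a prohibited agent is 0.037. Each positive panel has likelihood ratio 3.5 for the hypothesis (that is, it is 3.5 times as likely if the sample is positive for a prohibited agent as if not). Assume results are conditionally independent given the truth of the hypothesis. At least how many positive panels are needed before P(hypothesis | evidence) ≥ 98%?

Prior odds = 0.037/0.963 = 37/963.
Likelihood ratio per positive panel = 3.5.
Target odds: 0.98 ÷ 0.02 = 49.
Require 3.5ⁿ ≥ 49 ÷ (37/963) = 47187/37.
3.5⁵ = 525.21875 falls short of 47187/37 but 3.5⁶ = 1838.265625 reaches it, so n = 6.

6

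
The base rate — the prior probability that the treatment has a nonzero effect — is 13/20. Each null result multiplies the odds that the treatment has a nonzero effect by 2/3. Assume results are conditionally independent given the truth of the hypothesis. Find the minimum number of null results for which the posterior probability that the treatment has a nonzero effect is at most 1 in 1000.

19

Prior odds: 0.65 ÷ 0.35 = 13/7.
Likelihood ratio per null result = 2/3.
Target odds: 0.001 ÷ 0.999 = 1/999.
Require (2/3)ⁿ ≤ 1/999 ÷ (13/7) = 7/12987.
(2/3)¹⁸ = 262144/387420489 is still above 7/12987 but (2/3)¹⁹ ≈0.000451093 is at or below it, so n = 19.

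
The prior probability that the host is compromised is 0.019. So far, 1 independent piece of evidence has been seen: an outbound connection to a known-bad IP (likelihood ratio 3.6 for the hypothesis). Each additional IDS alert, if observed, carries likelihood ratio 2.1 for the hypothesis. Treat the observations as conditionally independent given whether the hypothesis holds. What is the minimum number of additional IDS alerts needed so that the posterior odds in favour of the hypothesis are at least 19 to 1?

8

Prior odds = 0.019/0.981 = 19/981.
Bayes factor of the evidence already in hand = 3.6.
Odds after that evidence = (19/981) × 3.6 = 38/545.
Target odds = 19.
Need 2.1ⁿ ≥ 19 ÷ (38/545) = 272.5.
2.1⁷ ≈180.109 falls short of 272.5 but 2.1⁸ ≈378.229 reaches it, so n = 8.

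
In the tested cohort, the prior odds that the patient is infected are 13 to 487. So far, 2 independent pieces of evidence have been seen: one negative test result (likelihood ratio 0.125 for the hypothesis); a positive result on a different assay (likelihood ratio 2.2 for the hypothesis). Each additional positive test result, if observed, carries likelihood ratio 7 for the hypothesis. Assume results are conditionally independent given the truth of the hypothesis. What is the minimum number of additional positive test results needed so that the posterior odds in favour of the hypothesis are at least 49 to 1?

5

Prior odds = 13/487.
Combined Bayes factor of the evidence already in hand = 0.125 × 2.2 = 0.275.
Odds after that evidence = (13/487) × 0.275 = 143/19480.
Target odds = 49.
Need 7ⁿ ≥ 49 ÷ (143/19480) = 954520/143.
7⁴ = 2401 falls short of 954520/143 but 7⁵ = 16807 reaches it, so n = 5.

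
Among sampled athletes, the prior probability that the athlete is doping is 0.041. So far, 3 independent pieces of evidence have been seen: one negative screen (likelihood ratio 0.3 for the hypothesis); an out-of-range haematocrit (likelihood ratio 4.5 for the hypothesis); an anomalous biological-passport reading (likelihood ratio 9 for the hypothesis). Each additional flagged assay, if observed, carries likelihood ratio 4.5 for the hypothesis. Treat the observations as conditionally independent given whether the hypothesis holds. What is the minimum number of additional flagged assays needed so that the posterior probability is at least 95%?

Prior odds = 0.041/0.959 = 41/959.
Combined Bayes factor of the evidence already in hand = 0.3 × 4.5 × 9 = 12.15.
Odds after that evidence = (41/959) × 12.15 = 9963/19180.
Target odds = 0.95/0.05 = 19.
Need 4.5ⁿ ≥ 19 ÷ (9963/19180) = 364420/9963.
4.5² = 20.25 falls short of 364420/9963 but 4.5³ = 91.125 reaches it, so n = 3.

3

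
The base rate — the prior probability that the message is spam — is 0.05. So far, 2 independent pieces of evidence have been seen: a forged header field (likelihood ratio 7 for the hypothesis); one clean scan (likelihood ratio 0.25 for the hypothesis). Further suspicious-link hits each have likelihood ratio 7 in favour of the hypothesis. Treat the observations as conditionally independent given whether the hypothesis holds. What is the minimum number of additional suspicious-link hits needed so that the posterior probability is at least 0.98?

Prior odds = 0.05/0.95 = 1/19.
Combined Bayes factor of the evidence already in hand = 7 × 0.25 = 1.75.
Odds after that evidence = (1/19) × 1.75 = 7/76.
Target odds = 0.98/0.02 = 49.
Need 7ⁿ ≥ 49 ÷ (7/76) = 532.
7³ = 343 falls short of 532 but 7⁴ = 2401 reaches it, so n = 4.

4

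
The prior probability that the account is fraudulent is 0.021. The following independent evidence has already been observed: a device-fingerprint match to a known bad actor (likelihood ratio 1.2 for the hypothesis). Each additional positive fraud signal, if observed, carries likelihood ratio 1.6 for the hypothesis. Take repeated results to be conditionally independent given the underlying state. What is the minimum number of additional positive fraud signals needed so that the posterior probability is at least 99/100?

Prior odds = 0.021/0.979 = 21/979.
Bayes factor of the evidence already in hand = 1.2.
Odds after that evidence = (21/979) × 1.2 = 126/4895.
Target odds = 0.99/0.01 = 99.
Need 1.6ⁿ ≥ 99 ÷ (126/4895) = 53845/14.
1.6¹⁷ ≈2951.48 falls short of 53845/14 but 1.6¹⁸ ≈4722.37 reaches it, so n = 18.

18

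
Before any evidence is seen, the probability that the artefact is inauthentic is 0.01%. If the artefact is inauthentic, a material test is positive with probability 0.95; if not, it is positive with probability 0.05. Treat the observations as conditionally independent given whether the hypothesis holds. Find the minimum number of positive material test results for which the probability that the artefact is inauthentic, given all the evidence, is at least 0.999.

Prior odds = 0.0001/0.9999 = 1/9999.
Likelihood ratio of a positive = 0.95/0.05 = 19.
Target odds: 0.999 ÷ 0.001 = 999.
Need (1/9999) × 19ⁿ ≥ 999, i.e. 19ⁿ ≥ 9989001.
19⁵ = 2476099 falls short of 9989001 but 19⁶ = 47045881 reaches it, so n = 6.

6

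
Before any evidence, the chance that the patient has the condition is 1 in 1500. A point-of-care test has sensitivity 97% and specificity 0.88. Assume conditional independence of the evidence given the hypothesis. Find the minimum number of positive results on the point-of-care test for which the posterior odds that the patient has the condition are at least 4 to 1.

5

Prior odds: (1/1500) ÷ (1499/1500) = 1/1499.
False-positive rate = 1 − 0.88 = 0.12; likelihood ratio of a positive = 0.97/0.12 = 97/12.
Target odds = 4.
Need (1/1499) × (97/12)ⁿ ≥ 4, i.e. (97/12)ⁿ ≥ 5996.
(97/12)⁴ = 88529281/20736 falls short of 5996 but (97/12)⁵ ≈34510.6 reaches it, so n = 5.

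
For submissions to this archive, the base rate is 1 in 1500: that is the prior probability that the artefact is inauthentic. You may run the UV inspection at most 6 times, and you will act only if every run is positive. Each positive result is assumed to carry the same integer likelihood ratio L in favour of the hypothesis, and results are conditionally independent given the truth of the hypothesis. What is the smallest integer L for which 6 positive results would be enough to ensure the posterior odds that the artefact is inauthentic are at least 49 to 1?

7

Prior odds = (1/1500)/(1499/1500) = 1/1499.
Target odds = 49.
Need L⁶ ≥ 49 ÷ (1/1499) = 73451.
6⁶ = 46656 < 73451 ≤ 117649 = 7⁶, so L = 7.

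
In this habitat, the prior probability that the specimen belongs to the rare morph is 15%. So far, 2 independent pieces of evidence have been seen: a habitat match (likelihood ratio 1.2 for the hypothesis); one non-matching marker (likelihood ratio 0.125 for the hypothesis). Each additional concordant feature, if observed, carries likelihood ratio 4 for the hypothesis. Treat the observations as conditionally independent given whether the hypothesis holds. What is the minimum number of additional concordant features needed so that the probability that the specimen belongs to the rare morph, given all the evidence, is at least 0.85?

Prior odds = 0.15/0.85 = 3/17.
Combined Bayes factor of the evidence already in hand = 1.2 × 0.125 = 0.15.
Odds after that evidence = (3/17) × 0.15 = 9/340.
Target odds = 0.85/0.15 = 17/3.
Need 4ⁿ ≥ 17/3 ÷ (9/340) = 5780/27.
4³ = 64 falls short of 5780/27 but 4⁴ = 256 reaches it, so n = 4.

4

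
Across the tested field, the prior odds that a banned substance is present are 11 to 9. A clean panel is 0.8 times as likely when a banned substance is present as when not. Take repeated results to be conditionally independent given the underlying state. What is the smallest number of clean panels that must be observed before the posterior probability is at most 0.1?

Prior odds = 11/9.
Likelihood ratio per clean panel = 0.8.
Target posterior odds = 0.1/0.9 = 1/9.
Need (11/9) × 0.8ⁿ ≤ 1/9, i.e. 0.8ⁿ ≤ 1/11.
0.8¹⁰ = 1048576/9765625 is still above 1/11 but 0.8¹¹ = 4194304/48828125 is at or below it, so n = 11.

11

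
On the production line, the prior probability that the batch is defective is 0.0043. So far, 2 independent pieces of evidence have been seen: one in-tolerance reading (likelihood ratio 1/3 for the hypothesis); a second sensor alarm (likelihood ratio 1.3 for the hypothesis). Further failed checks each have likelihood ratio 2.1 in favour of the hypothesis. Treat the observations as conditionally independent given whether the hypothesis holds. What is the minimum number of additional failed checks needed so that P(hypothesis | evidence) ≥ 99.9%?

Prior odds = 0.0043/0.9957 = 43/9957.
Combined Bayes factor of the evidence already in hand = (1/3) × 1.3 = 13/30.
Odds after that evidence = (43/9957) × 13/30 = 559/298710.
Target odds = 0.999/0.001 = 999.
Need 2.1ⁿ ≥ 999 ÷ (559/298710) = 298411290/559.
2.1¹⁷ ≈300419 falls short of 298411290/559 but 2.1¹⁸ ≈630881 reaches it, so n = 18.

18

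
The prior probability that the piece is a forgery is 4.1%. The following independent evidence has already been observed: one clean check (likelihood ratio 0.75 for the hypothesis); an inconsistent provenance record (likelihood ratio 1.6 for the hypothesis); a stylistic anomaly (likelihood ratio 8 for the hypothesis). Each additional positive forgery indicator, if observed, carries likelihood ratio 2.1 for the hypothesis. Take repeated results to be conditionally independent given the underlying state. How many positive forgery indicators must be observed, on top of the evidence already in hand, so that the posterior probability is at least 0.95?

Prior odds = 0.041/0.959 = 41/959.
Combined Bayes factor of the evidence already in hand = 0.75 × 1.6 × 8 = 9.6.
Odds after that evidence = (41/959) × 9.6 = 1968/4795.
Target odds = 0.95/0.05 = 19.
Need 2.1ⁿ ≥ 19 ÷ (1968/4795) = 91105/1968.
2.1⁵ = 4084101/100000 falls short of 91105/1968 but 2.1⁶ = 85766121/1000000 reaches it, so n = 6.

6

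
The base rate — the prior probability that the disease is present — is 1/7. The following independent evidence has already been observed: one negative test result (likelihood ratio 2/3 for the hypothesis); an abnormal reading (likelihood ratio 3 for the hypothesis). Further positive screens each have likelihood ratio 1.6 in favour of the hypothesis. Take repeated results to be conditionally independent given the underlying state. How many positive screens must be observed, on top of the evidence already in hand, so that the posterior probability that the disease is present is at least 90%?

8

Prior odds = (1/7)/(6/7) = 1/6.
Combined Bayes factor of the evidence already in hand = (2/3) × 3 = 2.
Odds after that evidence = (1/6) × 2 = 1/3.
Target odds = 0.9/0.1 = 9.
Need 1.6ⁿ ≥ 9 ÷ (1/3) = 27.
1.6⁷ = 2097152/78125 falls short of 27 but 1.6⁸ = 16777216/390625 reaches it, so n = 8.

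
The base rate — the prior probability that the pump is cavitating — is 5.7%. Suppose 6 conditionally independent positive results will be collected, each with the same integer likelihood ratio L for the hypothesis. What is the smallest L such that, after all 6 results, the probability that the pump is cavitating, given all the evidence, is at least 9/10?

3

Prior odds = 0.057/0.943 = 57/943.
Target odds = 0.9/0.1 = 9.
Need L⁶ ≥ 9 ÷ (57/943) = 2829/19.
2⁶ = 64 < 2829/19 ≤ 729 = 3⁶, so L = 3.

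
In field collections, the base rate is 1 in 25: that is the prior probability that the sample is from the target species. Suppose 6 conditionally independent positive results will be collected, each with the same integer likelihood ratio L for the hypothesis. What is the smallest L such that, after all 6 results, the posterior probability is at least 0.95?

Prior odds = 0.04/0.96 = 1/24.
Target odds = 0.95/0.05 = 19.
Need L⁶ ≥ 19 ÷ (1/24) = 456.
2⁶ = 64 < 456 ≤ 729 = 3⁶, so L = 3.

3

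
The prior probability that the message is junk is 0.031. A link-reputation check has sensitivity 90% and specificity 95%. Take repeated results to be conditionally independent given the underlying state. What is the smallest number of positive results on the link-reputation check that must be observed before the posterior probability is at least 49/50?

3

Prior odds = 0.031/0.969 = 31/969.
False-positive rate = 1 − 0.95 = 0.05; likelihood ratio of a positive = 0.9/0.05 = 18.
Target odds: 0.98 ÷ 0.02 = 49.
Require 18ⁿ ≥ 49 ÷ (31/969) = 47481/31.
18² = 324 falls short of 47481/31 but 18³ = 5832 reaches it, so n = 3.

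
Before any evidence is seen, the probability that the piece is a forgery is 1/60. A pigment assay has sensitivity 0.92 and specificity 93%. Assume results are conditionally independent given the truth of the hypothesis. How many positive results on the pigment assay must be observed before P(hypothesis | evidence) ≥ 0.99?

Prior odds = (1/60)/(59/60) = 1/59.
False-positive rate = 1 − 0.93 = 0.07; likelihood ratio of a positive = 0.92/0.07 = 92/7.
Target odds: 0.99 ÷ 0.01 = 99.
Require (92/7)ⁿ ≥ 99 ÷ (1/59) = 5841.
(92/7)³ = 778688/343 falls short of 5841 but (92/7)⁴ = 71639296/2401 reaches it, so n = 4.

4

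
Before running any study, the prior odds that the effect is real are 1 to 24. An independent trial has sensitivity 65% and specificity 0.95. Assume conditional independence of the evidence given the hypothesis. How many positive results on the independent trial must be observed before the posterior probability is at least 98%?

Prior odds = 1/24.
False-positive rate = 1 − 0.95 = 0.05; likelihood ratio of a positive = 0.65/0.05 = 13.
Target posterior odds = 0.98/0.02 = 49.
Require 13ⁿ ≥ 49 ÷ (1/24) = 1176.
13² = 169 falls short of 1176 but 13³ = 2197 reaches it, so n = 3.

3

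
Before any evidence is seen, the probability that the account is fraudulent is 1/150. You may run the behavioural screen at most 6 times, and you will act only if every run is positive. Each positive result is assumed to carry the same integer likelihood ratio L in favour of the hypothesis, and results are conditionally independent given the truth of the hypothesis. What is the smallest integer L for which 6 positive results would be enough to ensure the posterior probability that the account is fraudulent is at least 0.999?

8

Prior odds = (1/150)/(149/150) = 1/149.
Target odds = 0.999/0.001 = 999.
Need L⁶ ≥ 999 ÷ (1/149) = 148851.
7⁶ = 117649 < 148851 ≤ 262144 = 8⁶, so L = 8.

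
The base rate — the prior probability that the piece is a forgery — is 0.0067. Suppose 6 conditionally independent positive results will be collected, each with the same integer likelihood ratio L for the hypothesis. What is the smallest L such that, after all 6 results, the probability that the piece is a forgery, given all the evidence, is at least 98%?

5

Prior odds = 0.0067/0.9933 = 67/9933.
Target odds = 0.98/0.02 = 49.
Need L⁶ ≥ 49 ÷ (67/9933) = 486717/67.
4⁶ = 4096 < 486717/67 ≤ 15625 = 5⁶, so L = 5.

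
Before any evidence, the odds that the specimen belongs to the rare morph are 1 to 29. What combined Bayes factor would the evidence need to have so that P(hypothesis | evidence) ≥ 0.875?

Prior odds = 1/29.
Target odds = 0.875/0.125 = 7.
Required Bayes factor = 7 ÷ (1/29) = 203.

203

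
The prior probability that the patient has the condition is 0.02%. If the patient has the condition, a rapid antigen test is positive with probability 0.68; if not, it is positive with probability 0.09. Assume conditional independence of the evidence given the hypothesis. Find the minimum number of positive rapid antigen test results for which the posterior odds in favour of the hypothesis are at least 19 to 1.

6

Prior odds = 0.0002/0.9998 = 1/4999.
Likelihood ratio of a positive = 0.68/0.09 = 68/9.
Target odds = 19.
Require (68/9)ⁿ ≥ 19 ÷ (1/4999) = 94981.
(68/9)⁵ ≈24622.5 falls short of 94981 but (68/9)⁶ ≈186037 reaches it, so n = 6.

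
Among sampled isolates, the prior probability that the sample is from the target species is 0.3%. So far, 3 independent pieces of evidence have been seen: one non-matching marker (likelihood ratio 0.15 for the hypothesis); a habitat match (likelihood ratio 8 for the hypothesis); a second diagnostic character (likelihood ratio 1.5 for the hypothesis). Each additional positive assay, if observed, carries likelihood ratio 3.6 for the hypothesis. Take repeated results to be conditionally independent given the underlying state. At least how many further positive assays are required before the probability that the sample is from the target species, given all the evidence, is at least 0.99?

Prior odds = 0.003/0.997 = 3/997.
Combined Bayes factor of the evidence already in hand = 0.15 × 8 × 1.5 = 1.8.
Odds after that evidence = (3/997) × 1.8 = 27/4985.
Target odds = 0.99/0.01 = 99.
Need 3.6ⁿ ≥ 99 ÷ (27/4985) = 54835/3.
3.6⁷ = 612220032/78125 falls short of 54835/3 but 3.6⁸ ≈28211.1 reaches it, so n = 8.

8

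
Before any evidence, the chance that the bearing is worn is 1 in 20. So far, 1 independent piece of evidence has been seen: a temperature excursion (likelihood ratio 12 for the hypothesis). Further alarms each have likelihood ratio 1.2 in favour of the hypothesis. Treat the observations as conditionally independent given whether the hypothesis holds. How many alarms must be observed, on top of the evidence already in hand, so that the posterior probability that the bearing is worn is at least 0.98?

24

Prior odds = 0.05/0.95 = 1/19.
Bayes factor of the evidence already in hand = 12.
Odds after that evidence = (1/19) × 12 = 12/19.
Target odds = 0.98/0.02 = 49.
Need 1.2ⁿ ≥ 49 ÷ (12/19) = 931/12.
1.2²³ ≈66.2474 falls short of 931/12 but 1.2²⁴ ≈79.4968 reaches it, so n = 24.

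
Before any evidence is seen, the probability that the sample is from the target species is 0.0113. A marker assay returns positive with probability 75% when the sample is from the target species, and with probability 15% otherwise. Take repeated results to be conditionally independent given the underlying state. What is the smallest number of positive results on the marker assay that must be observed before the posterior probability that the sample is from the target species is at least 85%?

Prior odds: 0.0113 ÷ 0.9887 = 113/9887.
Likelihood ratio of a positive result = 0.75/0.15 = 5.
Target posterior odds = 0.85/0.15 = 17/3.
Require 5ⁿ ≥ 17/3 ÷ (113/9887) = 168079/339.
5³ = 125 falls short of 168079/339 but 5⁴ = 625 reaches it, so n = 4.

4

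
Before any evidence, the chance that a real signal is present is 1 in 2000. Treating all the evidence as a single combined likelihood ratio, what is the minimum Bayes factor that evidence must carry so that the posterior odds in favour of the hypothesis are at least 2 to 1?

3998

Prior odds = 0.0005/0.9995 = 1/1999.
Target odds = 2.
Required Bayes factor = 2 ÷ (1/1999) = 3998.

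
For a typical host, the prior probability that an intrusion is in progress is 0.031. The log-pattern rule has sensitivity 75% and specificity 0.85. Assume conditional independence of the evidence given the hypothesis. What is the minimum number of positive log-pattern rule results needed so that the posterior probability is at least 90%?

Prior odds: 0.031 ÷ 0.969 = 31/969.
False-positive rate = 1 − 0.85 = 0.15; likelihood ratio of a positive = 0.75/0.15 = 5.
Target odds: 0.9 ÷ 0.1 = 9.
Require 5ⁿ ≥ 9 ÷ (31/969) = 8721/31.
5³ = 125 falls short of 8721/31 but 5⁴ = 625 reaches it, so n = 4.

4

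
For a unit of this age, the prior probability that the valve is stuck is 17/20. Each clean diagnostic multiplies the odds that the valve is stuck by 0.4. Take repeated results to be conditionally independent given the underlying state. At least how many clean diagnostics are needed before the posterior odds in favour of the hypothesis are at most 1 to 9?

5

Prior odds = 0.85/0.15 = 17/3.
Likelihood ratio per clean diagnostic = 0.4.
Target odds = 1/9.
Require 0.4ⁿ ≤ 1/9 ÷ (17/3) = 1/51.
0.4⁴ = 0.0256 is still above 1/51 but 0.4⁵ = 0.01024 is at or below it, so n = 5.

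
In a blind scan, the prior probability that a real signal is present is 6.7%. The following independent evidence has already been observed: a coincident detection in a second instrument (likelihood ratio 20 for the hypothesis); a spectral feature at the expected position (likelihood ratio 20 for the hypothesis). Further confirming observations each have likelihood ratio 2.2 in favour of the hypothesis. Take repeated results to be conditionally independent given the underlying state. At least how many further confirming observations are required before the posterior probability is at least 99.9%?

Prior odds = 0.067/0.933 = 67/933.
Combined Bayes factor of the evidence already in hand = 20 × 20 = 400.
Odds after that evidence = (67/933) × 400 = 26800/933.
Target odds = 0.999/0.001 = 999.
Need 2.2ⁿ ≥ 999 ÷ (26800/933) = 932067/26800.
2.2⁴ = 23.4256 falls short of 932067/26800 but 2.2⁵ = 51.53632 reaches it, so n = 5.

5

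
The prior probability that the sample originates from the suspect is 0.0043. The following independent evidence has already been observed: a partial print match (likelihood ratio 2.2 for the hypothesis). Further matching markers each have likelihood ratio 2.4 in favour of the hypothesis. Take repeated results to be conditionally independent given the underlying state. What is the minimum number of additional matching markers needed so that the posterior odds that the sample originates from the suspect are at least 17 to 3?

8

Prior odds = 0.0043/0.9957 = 43/9957.
Bayes factor of the evidence already in hand = 2.2.
Odds after that evidence = (43/9957) × 2.2 = 473/49785.
Target odds = 17/3.
Need 2.4ⁿ ≥ 17/3 ÷ (473/49785) = 282115/473.
2.4⁷ = 35831808/78125 falls short of 282115/473 but 2.4⁸ = 429981696/390625 reaches it, so n = 8.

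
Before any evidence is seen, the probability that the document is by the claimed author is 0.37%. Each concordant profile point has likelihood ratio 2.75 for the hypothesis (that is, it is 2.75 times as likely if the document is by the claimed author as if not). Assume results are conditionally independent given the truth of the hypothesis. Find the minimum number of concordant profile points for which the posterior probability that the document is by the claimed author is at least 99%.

Prior odds = 0.0037/0.9963 = 37/9963.
Likelihood ratio per concordant profile point = 2.75.
Target odds: 0.99 ÷ 0.01 = 99.
Require 2.75ⁿ ≥ 99 ÷ (37/9963) = 986337/37.
2.75¹⁰ ≈24735.9 falls short of 986337/37 but 2.75¹¹ ≈68023.6 reaches it, so n = 11.

11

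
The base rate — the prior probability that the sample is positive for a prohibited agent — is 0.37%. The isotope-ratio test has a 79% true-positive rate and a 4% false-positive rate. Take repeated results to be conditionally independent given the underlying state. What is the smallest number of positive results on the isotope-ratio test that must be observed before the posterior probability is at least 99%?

Prior odds: 0.0037 ÷ 0.9963 = 37/9963.
Likelihood ratio of a positive result = 0.79/0.04 = 19.75.
Target posterior odds = 0.99/0.01 = 99.
Need (37/9963) × 19.75ⁿ ≥ 99, i.e. 19.75ⁿ ≥ 986337/37.
19.75³ = 7703.734375 falls short of 986337/37 but 19.75⁴ = 38950081/256 reaches it, so n = 4.

4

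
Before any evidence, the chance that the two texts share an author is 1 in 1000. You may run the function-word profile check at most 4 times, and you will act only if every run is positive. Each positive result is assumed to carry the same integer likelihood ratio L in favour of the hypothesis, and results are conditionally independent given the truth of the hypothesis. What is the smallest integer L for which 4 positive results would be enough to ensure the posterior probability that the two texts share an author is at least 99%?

18

Prior odds = 0.001/0.999 = 1/999.
Target odds = 0.99/0.01 = 99.
Need L⁴ ≥ 99 ÷ (1/999) = 98901.
17⁴ = 83521 < 98901 ≤ 104976 = 18⁴, so L = 18.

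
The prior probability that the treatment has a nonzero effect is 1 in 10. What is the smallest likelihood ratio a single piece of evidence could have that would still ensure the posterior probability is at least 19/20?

Prior odds = 0.1/0.9 = 1/9.
Target odds = 0.95/0.05 = 19.
Required Bayes factor = 19 ÷ (1/9) = 171.

171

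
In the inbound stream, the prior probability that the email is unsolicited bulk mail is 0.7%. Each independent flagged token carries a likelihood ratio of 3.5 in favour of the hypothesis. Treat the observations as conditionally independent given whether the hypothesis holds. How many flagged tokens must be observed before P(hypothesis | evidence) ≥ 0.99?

8

Prior odds: 0.007 ÷ 0.993 = 7/993.
Likelihood ratio per flagged token = 3.5.
Target odds: 0.99 ÷ 0.01 = 99.
Need (7/993) × 3.5ⁿ ≥ 99, i.e. 3.5ⁿ ≥ 98307/7.
3.5⁷ = 823543/128 falls short of 98307/7 but 3.5⁸ = 5764801/256 reaches it, so n = 8.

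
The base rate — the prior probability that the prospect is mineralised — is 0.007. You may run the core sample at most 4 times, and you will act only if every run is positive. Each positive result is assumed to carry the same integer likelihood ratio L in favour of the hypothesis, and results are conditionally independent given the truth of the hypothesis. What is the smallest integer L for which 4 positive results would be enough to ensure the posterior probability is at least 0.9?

6

Prior odds = 0.007/0.993 = 7/993.
Target odds = 0.9/0.1 = 9.
Need L⁴ ≥ 9 ÷ (7/993) = 8937/7.
5⁴ = 625 < 8937/7 ≤ 1296 = 6⁴, so L = 6.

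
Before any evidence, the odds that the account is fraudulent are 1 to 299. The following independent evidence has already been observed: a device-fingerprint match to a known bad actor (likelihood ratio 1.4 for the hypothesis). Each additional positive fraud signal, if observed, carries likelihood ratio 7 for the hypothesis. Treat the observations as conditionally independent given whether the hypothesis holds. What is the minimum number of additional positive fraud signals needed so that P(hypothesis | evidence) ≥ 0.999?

7

Prior odds = 1/299.
Bayes factor of the evidence already in hand = 1.4.
Odds after that evidence = (1/299) × 1.4 = 7/1495.
Target odds = 0.999/0.001 = 999.
Need 7ⁿ ≥ 999 ÷ (7/1495) = 1493505/7.
7⁶ = 117649 falls short of 1493505/7 but 7⁷ = 823543 reaches it, so n = 7.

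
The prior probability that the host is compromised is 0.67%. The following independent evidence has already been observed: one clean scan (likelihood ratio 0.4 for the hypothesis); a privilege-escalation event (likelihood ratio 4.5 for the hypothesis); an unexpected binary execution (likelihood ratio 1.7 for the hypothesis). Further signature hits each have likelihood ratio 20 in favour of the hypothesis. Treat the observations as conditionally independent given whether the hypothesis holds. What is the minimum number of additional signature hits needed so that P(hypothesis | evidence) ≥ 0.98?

3

Prior odds = 0.0067/0.9933 = 67/9933.
Combined Bayes factor of the evidence already in hand = 0.4 × 4.5 × 1.7 = 3.06.
Odds after that evidence = (67/9933) × 3.06 = 3417/165550.
Target odds = 0.98/0.02 = 49.
Need 20ⁿ ≥ 49 ÷ (3417/165550) = 8111950/3417.
20² = 400 falls short of 8111950/3417 but 20³ = 8000 reaches it, so n = 3.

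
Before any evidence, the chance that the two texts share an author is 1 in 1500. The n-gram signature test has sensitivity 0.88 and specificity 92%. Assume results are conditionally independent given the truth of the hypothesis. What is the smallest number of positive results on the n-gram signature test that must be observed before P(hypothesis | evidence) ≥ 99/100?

5

Prior odds: (1/1500) ÷ (1499/1500) = 1/1499.
False-positive rate = 1 − 0.92 = 0.08; likelihood ratio of a positive = 0.88/0.08 = 11.
Target odds: 0.99 ÷ 0.01 = 99.
Need (1/1499) × 11ⁿ ≥ 99, i.e. 11ⁿ ≥ 148401.
11⁴ = 14641 falls short of 148401 but 11⁵ = 161051 reaches it, so n = 5.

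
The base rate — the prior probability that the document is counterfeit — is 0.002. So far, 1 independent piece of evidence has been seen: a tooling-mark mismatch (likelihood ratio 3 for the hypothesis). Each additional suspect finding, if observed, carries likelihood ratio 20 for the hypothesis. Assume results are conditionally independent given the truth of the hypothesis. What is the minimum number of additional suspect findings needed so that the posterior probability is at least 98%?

Prior odds = 0.002/0.998 = 1/499.
Bayes factor of the evidence already in hand = 3.
Odds after that evidence = (1/499) × 3 = 3/499.
Target odds = 0.98/0.02 = 49.
Need 20ⁿ ≥ 49 ÷ (3/499) = 24451/3.
20³ = 8000 falls short of 24451/3 but 20⁴ = 160000 reaches it, so n = 4.

4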